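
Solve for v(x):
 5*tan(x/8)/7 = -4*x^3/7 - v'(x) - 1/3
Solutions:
 v(x) = C1 - x^4/7 - x/3 + 40*log(cos(x/8))/7


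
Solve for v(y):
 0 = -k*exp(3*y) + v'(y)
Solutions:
 v(y) = C1 + k*exp(3*y)/3


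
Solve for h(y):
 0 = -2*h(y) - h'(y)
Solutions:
 h(y) = C1*exp(-2*y)


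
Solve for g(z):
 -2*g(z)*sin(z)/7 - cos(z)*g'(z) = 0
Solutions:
 g(z) = C1*cos(z)^(2/7)


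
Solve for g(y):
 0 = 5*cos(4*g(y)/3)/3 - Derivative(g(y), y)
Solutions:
 -5*y/3 - 3*log(sin(4*g(y)/3) - 1)/8 + 3*log(sin(4*g(y)/3) + 1)/8 = C1


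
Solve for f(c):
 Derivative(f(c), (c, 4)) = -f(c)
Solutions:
 f(c) = (C1*sin(sqrt(2)*c/2) + C2*cos(sqrt(2)*c/2))*exp(-sqrt(2)*c/2) + (C3*sin(sqrt(2)*c/2) + C4*cos(sqrt(2)*c/2))*exp(sqrt(2)*c/2)


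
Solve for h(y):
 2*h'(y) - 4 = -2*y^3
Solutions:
 h(y) = C1 - y^4/4 + 2*y


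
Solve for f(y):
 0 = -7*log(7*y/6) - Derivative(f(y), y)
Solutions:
 f(y) = C1 - 7*y*log(y) + y*log(279936/823543) + 7*y


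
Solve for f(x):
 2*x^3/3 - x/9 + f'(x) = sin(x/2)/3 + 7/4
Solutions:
 f(x) = C1 - x^4/6 + x^2/18 + 7*x/4 - 2*cos(x/2)/3


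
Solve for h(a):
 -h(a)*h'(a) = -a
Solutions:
 h(a) = -sqrt(C1 + a^2)
 h(a) = sqrt(C1 + a^2)


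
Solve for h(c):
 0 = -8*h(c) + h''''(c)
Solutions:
 h(c) = C1*exp(-2^(3/4)*c) + C2*exp(2^(3/4)*c) + C3*sin(2^(3/4)*c) + C4*cos(2^(3/4)*c)


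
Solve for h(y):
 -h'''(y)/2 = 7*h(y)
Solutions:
 h(y) = C3*exp(-14^(1/3)*y) + (C1*sin(14^(1/3)*sqrt(3)*y/2) + C2*cos(14^(1/3)*sqrt(3)*y/2))*exp(14^(1/3)*y/2)


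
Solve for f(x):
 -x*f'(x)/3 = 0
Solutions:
 f(x) = C1


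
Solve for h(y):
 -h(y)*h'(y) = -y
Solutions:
 h(y) = -sqrt(C1 + y^2)
 h(y) = sqrt(C1 + y^2)


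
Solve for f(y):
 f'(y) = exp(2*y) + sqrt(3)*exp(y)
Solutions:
 f(y) = C1 + exp(2*y)/2 + sqrt(3)*exp(y)


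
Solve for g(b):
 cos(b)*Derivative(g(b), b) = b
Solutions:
 g(b) = C1 + Integral(b/cos(b), b)


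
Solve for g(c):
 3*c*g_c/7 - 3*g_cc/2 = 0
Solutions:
 g(c) = C1 + C2*erfi(sqrt(7)*c/7)


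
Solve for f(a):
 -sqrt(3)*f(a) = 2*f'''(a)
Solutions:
 f(a) = C3*exp(-2^(2/3)*3^(1/6)*a/2) + (C1*sin(6^(2/3)*a/4) + C2*cos(6^(2/3)*a/4))*exp(2^(2/3)*3^(1/6)*a/4)


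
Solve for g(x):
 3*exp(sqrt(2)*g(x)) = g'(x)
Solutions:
 g(x) = sqrt(2)*(2*log(-1/(C1 + 3*x)) - log(2))/4


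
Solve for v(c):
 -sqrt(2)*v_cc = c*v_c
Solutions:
 v(c) = C1 + C2*erf(2^(1/4)*c/2)


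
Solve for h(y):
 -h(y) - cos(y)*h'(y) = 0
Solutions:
 h(y) = C1*sqrt(sin(y) - 1)/sqrt(sin(y) + 1)


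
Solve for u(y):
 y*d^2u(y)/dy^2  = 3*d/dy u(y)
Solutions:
 u(y) = C1 + C2*y^4


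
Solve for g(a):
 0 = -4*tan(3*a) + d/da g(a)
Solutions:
 g(a) = C1 - 4*log(cos(3*a))/3


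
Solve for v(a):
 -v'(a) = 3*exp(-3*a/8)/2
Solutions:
 v(a) = C1 + 4*exp(-3*a/8)


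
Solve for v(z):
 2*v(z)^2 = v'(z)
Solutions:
 v(z) = -1/(C1 + 2*z)


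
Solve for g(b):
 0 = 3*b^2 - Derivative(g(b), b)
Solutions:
 g(b) = C1 + b^3


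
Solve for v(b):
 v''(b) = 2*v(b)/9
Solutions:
 v(b) = C1*exp(-sqrt(2)*b/3) + C2*exp(sqrt(2)*b/3)


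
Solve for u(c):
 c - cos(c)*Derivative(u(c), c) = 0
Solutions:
 u(c) = C1 + Integral(c/cos(c), c)


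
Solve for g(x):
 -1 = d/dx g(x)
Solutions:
 g(x) = C1 - x


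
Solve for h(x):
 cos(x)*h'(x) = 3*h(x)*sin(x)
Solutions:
 h(x) = C1/cos(x)^3


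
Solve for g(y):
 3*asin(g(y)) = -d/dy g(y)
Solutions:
 Integral(1/asin(_y), (_y, g(y))) = C1 - 3*y


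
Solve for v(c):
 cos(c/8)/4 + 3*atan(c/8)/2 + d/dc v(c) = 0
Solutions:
 v(c) = C1 - 3*c*atan(c/8)/2 + 6*log(c^2 + 64) - 2*sin(c/8)


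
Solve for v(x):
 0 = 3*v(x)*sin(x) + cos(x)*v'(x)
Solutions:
 v(x) = C1*cos(x)^3


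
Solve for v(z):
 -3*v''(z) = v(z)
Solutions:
 v(z) = C1*sin(sqrt(3)*z/3) + C2*cos(sqrt(3)*z/3)


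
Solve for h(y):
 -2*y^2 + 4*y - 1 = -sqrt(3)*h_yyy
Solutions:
 h(y) = C1 + C2*y + C3*y^2 + sqrt(3)*y^5/90 - sqrt(3)*y^4/18 + sqrt(3)*y^3/18


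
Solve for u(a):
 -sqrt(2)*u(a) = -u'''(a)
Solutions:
 u(a) = C3*exp(2^(1/6)*a) + (C1*sin(2^(1/6)*sqrt(3)*a/2) + C2*cos(2^(1/6)*sqrt(3)*a/2))*exp(-2^(1/6)*a/2)


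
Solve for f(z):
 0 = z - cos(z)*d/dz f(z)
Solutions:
 f(z) = C1 + Integral(z/cos(z), z)


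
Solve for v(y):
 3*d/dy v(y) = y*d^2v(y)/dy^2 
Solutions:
 v(y) = C1 + C2*y^4


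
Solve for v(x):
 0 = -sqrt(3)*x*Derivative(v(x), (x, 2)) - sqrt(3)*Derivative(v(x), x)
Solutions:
 v(x) = C1 + C2*log(x)


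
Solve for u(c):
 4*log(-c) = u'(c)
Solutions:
 u(c) = C1 + 4*c*log(-c) - 4*c


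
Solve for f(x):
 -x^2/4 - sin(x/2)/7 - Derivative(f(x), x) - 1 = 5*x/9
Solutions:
 f(x) = C1 - x^3/12 - 5*x^2/18 - x + 2*cos(x/2)/7


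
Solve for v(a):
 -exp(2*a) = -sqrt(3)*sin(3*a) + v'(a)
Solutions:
 v(a) = C1 - exp(2*a)/2 - sqrt(3)*cos(3*a)/3


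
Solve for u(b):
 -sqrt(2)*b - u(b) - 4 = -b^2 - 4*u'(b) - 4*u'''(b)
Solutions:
 u(b) = C1*exp(3^(1/3)*b*(-(9 + sqrt(273))^(1/3) + 4*3^(1/3)/(9 + sqrt(273))^(1/3))/12)*sin(3^(1/6)*b*((9 + sqrt(273))^(-1/3) + 3^(2/3)*(9 + sqrt(273))^(1/3)/12)) + C2*exp(3^(1/3)*b*(-(9 + sqrt(273))^(1/3) + 4*3^(1/3)/(9 + sqrt(273))^(1/3))/12)*cos(3^(1/6)*b*((9 + sqrt(273))^(-1/3) + 3^(2/3)*(9 + sqrt(273))^(1/3)/12)) + C3*exp(-3^(1/3)*b*(-(9 + sqrt(273))^(1/3) + 4*3^(1/3)/(9 + sqrt(273))^(1/3))/6) + b^2 - sqrt(2)*b + 8*b - 4*sqrt(2) + 28


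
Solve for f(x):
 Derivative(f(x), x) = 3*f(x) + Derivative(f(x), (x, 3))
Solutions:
 f(x) = C1*exp(6^(1/3)*x*(2*3^(1/3)/(sqrt(717) + 27)^(1/3) + 2^(1/3)*(sqrt(717) + 27)^(1/3))/12)*sin(2^(1/3)*3^(1/6)*x*(-2^(1/3)*3^(2/3)*(sqrt(717) + 27)^(1/3) + 6/(sqrt(717) + 27)^(1/3))/12) + C2*exp(6^(1/3)*x*(2*3^(1/3)/(sqrt(717) + 27)^(1/3) + 2^(1/3)*(sqrt(717) + 27)^(1/3))/12)*cos(2^(1/3)*3^(1/6)*x*(-2^(1/3)*3^(2/3)*(sqrt(717) + 27)^(1/3) + 6/(sqrt(717) + 27)^(1/3))/12) + C3*exp(-6^(1/3)*x*(2*3^(1/3)/(sqrt(717) + 27)^(1/3) + 2^(1/3)*(sqrt(717) + 27)^(1/3))/6)


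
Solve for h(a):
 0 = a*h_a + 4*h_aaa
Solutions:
 h(a) = C1 + Integral(C2*airyai(-2^(1/3)*a/2) + C3*airybi(-2^(1/3)*a/2), a)


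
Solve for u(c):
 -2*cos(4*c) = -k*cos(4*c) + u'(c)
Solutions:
 u(c) = C1 + k*sin(4*c)/4 - sin(4*c)/2


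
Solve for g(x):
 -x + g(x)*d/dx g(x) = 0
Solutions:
 g(x) = -sqrt(C1 + x^2)
 g(x) = sqrt(C1 + x^2)


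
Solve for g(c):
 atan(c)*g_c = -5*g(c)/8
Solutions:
 g(c) = C1*exp(-5*Integral(1/atan(c), c)/8)


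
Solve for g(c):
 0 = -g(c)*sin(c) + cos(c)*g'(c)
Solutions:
 g(c) = C1/cos(c)


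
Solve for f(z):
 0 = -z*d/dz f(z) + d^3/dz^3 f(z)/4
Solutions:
 f(z) = C1 + Integral(C2*airyai(2^(2/3)*z) + C3*airybi(2^(2/3)*z), z)


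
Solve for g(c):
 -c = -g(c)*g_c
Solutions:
 g(c) = -sqrt(C1 + c^2)
 g(c) = sqrt(C1 + c^2)


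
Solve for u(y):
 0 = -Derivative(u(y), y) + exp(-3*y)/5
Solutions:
 u(y) = C1 - exp(-3*y)/15


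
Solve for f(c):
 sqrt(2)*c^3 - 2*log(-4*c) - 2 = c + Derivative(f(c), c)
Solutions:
 f(c) = C1 + sqrt(2)*c^4/4 - c^2/2 - 2*c*log(-c) - 4*c*log(2)


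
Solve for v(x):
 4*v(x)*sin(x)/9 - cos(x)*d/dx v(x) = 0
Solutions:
 v(x) = C1/cos(x)^(4/9)


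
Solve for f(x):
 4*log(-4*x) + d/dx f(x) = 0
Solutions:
 f(x) = C1 - 4*x*log(-x) + 4*x*(1 - 2*log(2))


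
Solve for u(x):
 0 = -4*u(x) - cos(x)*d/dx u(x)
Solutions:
 u(x) = C1*(sin(x)^2 - 2*sin(x) + 1)/(sin(x)^2 + 2*sin(x) + 1)


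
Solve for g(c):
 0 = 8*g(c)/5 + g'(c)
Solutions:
 g(c) = C1*exp(-8*c/5)


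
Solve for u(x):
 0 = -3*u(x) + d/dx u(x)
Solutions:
 u(x) = C1*exp(3*x)


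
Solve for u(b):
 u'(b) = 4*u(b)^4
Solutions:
 u(b) = (-1/(C1 + 12*b))^(1/3)
 u(b) = (-1/(C1 + 4*b))^(1/3)*(-3^(2/3) - 3*3^(1/6)*I)/6
 u(b) = (-1/(C1 + 4*b))^(1/3)*(-3^(2/3) + 3*3^(1/6)*I)/6


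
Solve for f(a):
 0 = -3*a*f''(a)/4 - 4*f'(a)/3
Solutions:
 f(a) = C1 + C2/a^(7/9)


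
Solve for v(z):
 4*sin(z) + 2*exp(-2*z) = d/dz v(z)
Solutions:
 v(z) = C1 - 4*cos(z) - exp(-2*z)


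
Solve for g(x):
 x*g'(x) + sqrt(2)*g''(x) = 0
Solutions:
 g(x) = C1 + C2*erf(2^(1/4)*x/2)


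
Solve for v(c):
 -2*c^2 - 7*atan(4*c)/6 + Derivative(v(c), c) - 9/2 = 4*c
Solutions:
 v(c) = C1 + 2*c^3/3 + 2*c^2 + 7*c*atan(4*c)/6 + 9*c/2 - 7*log(16*c^2 + 1)/48


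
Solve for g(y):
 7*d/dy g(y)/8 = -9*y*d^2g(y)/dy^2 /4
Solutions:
 g(y) = C1 + C2*y^(11/18)


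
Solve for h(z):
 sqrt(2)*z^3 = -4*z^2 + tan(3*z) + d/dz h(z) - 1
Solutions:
 h(z) = C1 + sqrt(2)*z^4/4 + 4*z^3/3 + z + log(cos(3*z))/3


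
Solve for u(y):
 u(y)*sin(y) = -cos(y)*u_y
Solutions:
 u(y) = C1*cos(y)


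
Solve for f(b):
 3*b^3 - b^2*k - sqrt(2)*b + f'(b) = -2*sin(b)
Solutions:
 f(b) = C1 - 3*b^4/4 + b^3*k/3 + sqrt(2)*b^2/2 + 2*cos(b)


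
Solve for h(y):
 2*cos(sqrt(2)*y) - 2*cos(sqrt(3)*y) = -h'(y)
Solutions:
 h(y) = C1 - sqrt(2)*sin(sqrt(2)*y) + 2*sqrt(3)*sin(sqrt(3)*y)/3


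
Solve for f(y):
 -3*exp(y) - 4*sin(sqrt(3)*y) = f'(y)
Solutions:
 f(y) = C1 - 3*exp(y) + 4*sqrt(3)*cos(sqrt(3)*y)/3


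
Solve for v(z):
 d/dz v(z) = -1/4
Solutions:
 v(z) = C1 - z/4


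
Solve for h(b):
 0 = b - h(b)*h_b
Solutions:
 h(b) = -sqrt(C1 + b^2)
 h(b) = sqrt(C1 + b^2)


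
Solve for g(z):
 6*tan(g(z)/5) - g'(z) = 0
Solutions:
 g(z) = -5*asin(C1*exp(6*z/5)) + 5*pi
 g(z) = 5*asin(C1*exp(6*z/5))


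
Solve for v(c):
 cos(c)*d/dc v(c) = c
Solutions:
 v(c) = C1 + Integral(c/cos(c), c)


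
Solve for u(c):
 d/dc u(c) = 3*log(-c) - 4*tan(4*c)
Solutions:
 u(c) = C1 + 3*c*log(-c) - 3*c + log(cos(4*c))


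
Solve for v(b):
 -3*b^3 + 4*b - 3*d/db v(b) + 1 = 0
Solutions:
 v(b) = C1 - b^4/4 + 2*b^2/3 + b/3


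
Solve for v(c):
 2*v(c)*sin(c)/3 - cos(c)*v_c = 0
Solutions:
 v(c) = C1/cos(c)^(2/3)


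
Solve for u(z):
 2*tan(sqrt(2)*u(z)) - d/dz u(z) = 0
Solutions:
 u(z) = sqrt(2)*(pi - asin(C1*exp(2*sqrt(2)*z)))/2
 u(z) = sqrt(2)*asin(C1*exp(2*sqrt(2)*z))/2


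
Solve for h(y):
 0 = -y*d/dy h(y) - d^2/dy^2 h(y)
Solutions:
 h(y) = C1 + C2*erf(sqrt(2)*y/2)


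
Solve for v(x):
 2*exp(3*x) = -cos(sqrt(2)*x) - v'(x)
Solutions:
 v(x) = C1 - 2*exp(3*x)/3 - sqrt(2)*sin(sqrt(2)*x)/2


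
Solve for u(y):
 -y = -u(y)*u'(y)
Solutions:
 u(y) = -sqrt(C1 + y^2)
 u(y) = sqrt(C1 + y^2)


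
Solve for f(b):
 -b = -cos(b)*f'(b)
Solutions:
 f(b) = C1 + Integral(b/cos(b), b)


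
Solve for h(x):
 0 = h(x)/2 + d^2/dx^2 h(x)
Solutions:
 h(x) = C1*sin(sqrt(2)*x/2) + C2*cos(sqrt(2)*x/2)


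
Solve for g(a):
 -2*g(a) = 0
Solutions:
 g(a) = 0


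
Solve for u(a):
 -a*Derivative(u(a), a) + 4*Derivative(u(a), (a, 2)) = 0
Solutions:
 u(a) = C1 + C2*erfi(sqrt(2)*a/4)


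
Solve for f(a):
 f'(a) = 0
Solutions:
 f(a) = C1


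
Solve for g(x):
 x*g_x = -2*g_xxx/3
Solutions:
 g(x) = C1 + Integral(C2*airyai(-2^(2/3)*3^(1/3)*x/2) + C3*airybi(-2^(2/3)*3^(1/3)*x/2), x)


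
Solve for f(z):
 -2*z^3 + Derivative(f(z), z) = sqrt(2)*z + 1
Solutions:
 f(z) = C1 + z^4/2 + sqrt(2)*z^2/2 + z


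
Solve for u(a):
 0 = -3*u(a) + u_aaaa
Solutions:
 u(a) = C1*exp(-3^(1/4)*a) + C2*exp(3^(1/4)*a) + C3*sin(3^(1/4)*a) + C4*cos(3^(1/4)*a)


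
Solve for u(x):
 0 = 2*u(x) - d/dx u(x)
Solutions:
 u(x) = C1*exp(2*x)


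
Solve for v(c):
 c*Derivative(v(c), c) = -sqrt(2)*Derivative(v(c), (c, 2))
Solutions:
 v(c) = C1 + C2*erf(2^(1/4)*c/2)


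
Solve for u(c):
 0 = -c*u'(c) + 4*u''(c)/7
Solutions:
 u(c) = C1 + C2*erfi(sqrt(14)*c/4)


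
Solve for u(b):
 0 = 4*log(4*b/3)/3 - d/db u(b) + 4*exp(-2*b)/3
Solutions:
 u(b) = C1 + 4*b*log(b)/3 + 4*b*(-log(3) - 1 + 2*log(2))/3 - 2*exp(-2*b)/3


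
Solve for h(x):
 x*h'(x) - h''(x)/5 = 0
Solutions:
 h(x) = C1 + C2*erfi(sqrt(10)*x/2)


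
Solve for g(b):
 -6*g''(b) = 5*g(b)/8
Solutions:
 g(b) = C1*sin(sqrt(15)*b/12) + C2*cos(sqrt(15)*b/12)


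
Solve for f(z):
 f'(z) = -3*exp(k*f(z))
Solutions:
 f(z) = Piecewise((log(1/(C1*k + 3*k*z))/k, Ne(k, 0)), (nan, True))
 f(z) = Piecewise((C1 - 3*z, Eq(k, 0)), (nan, True))


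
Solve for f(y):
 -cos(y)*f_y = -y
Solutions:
 f(y) = C1 + Integral(y/cos(y), y)


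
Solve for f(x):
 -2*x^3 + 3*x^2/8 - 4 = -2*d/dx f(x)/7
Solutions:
 f(x) = C1 + 7*x^4/4 - 7*x^3/16 + 14*x


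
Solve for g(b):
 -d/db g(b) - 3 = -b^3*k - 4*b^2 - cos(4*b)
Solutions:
 g(b) = C1 + b^4*k/4 + 4*b^3/3 - 3*b + sin(4*b)/4


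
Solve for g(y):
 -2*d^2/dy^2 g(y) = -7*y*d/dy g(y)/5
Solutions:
 g(y) = C1 + C2*erfi(sqrt(35)*y/10)


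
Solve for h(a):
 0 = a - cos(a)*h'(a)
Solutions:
 h(a) = C1 + Integral(a/cos(a), a)


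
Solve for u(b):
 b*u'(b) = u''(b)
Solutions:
 u(b) = C1 + C2*erfi(sqrt(2)*b/2)


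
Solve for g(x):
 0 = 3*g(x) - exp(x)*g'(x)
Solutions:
 g(x) = C1*exp(-3*exp(-x))


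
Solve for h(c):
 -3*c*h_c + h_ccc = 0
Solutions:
 h(c) = C1 + Integral(C2*airyai(3^(1/3)*c) + C3*airybi(3^(1/3)*c), c)


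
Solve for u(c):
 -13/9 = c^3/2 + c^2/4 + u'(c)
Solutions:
 u(c) = C1 - c^4/8 - c^3/12 - 13*c/9


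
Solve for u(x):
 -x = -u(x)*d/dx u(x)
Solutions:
 u(x) = -sqrt(C1 + x^2)
 u(x) = sqrt(C1 + x^2)


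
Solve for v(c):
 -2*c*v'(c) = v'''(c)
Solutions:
 v(c) = C1 + Integral(C2*airyai(-2^(1/3)*c) + C3*airybi(-2^(1/3)*c), c)


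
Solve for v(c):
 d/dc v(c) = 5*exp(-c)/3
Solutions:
 v(c) = C1 - 5*exp(-c)/3


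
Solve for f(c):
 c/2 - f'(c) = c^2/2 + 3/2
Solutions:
 f(c) = C1 - c^3/6 + c^2/4 - 3*c/2


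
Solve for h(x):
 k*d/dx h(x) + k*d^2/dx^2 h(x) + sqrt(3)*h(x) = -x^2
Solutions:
 h(x) = C1*exp(x*(-1 + sqrt(k*(k - 4*sqrt(3)))/k)/2) + C2*exp(-x*(1 + sqrt(k*(k - 4*sqrt(3)))/k)/2) - 2*sqrt(3)*k^2/9 + 2*k*x/3 + 2*k/3 - sqrt(3)*x^2/3


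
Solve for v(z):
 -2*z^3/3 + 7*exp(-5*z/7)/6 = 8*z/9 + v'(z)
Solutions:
 v(z) = C1 - z^4/6 - 4*z^2/9 - 49*exp(-5*z/7)/30


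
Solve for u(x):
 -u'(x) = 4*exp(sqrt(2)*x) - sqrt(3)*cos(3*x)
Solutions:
 u(x) = C1 - 2*sqrt(2)*exp(sqrt(2)*x) + sqrt(3)*sin(3*x)/3


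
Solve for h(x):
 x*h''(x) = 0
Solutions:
 h(x) = C1 + C2*x


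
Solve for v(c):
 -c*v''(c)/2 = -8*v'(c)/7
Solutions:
 v(c) = C1 + C2*c^(23/7)


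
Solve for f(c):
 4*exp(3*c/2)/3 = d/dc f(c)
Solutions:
 f(c) = C1 + 8*exp(3*c/2)/9


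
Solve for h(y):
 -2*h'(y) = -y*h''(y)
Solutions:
 h(y) = C1 + C2*y^3


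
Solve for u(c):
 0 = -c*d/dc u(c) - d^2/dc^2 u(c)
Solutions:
 u(c) = C1 + C2*erf(sqrt(2)*c/2)


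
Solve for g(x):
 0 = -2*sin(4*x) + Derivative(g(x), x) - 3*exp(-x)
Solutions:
 g(x) = C1 - cos(4*x)/2 - 3*exp(-x)


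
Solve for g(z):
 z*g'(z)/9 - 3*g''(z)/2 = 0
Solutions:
 g(z) = C1 + C2*erfi(sqrt(3)*z/9)


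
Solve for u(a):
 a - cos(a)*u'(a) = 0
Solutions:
 u(a) = C1 + Integral(a/cos(a), a)


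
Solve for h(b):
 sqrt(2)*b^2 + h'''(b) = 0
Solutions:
 h(b) = C1 + C2*b + C3*b^2 - sqrt(2)*b^5/60


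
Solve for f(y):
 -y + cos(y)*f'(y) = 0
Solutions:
 f(y) = C1 + Integral(y/cos(y), y)


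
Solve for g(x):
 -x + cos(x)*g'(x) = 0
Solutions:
 g(x) = C1 + Integral(x/cos(x), x)


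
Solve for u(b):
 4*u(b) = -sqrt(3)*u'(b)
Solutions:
 u(b) = C1*exp(-4*sqrt(3)*b/3)


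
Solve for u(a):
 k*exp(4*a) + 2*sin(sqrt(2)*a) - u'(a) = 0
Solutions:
 u(a) = C1 + k*exp(4*a)/4 - sqrt(2)*cos(sqrt(2)*a)


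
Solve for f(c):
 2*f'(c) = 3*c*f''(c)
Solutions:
 f(c) = C1 + C2*c^(5/3)


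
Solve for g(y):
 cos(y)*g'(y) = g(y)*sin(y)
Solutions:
 g(y) = C1/cos(y)


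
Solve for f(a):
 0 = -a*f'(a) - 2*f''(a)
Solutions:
 f(a) = C1 + C2*erf(a/2)


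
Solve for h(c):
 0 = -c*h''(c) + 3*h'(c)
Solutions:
 h(c) = C1 + C2*c^4


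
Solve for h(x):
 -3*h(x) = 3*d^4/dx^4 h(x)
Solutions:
 h(x) = (C1*sin(sqrt(2)*x/2) + C2*cos(sqrt(2)*x/2))*exp(-sqrt(2)*x/2) + (C3*sin(sqrt(2)*x/2) + C4*cos(sqrt(2)*x/2))*exp(sqrt(2)*x/2)


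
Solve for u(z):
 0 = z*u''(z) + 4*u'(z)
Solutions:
 u(z) = C1 + C2/z^3


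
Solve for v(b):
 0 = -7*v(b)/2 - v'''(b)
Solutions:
 v(b) = C3*exp(-2^(2/3)*7^(1/3)*b/2) + (C1*sin(2^(2/3)*sqrt(3)*7^(1/3)*b/4) + C2*cos(2^(2/3)*sqrt(3)*7^(1/3)*b/4))*exp(2^(2/3)*7^(1/3)*b/4)


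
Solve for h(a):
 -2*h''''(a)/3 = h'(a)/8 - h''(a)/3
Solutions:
 h(a) = C1 + C2*exp(6^(1/3)*a*(4*6^(1/3)/(sqrt(345) + 27)^(1/3) + (sqrt(345) + 27)^(1/3))/24)*sin(2^(1/3)*3^(1/6)*a*(-3^(2/3)*(sqrt(345) + 27)^(1/3) + 12*2^(1/3)/(sqrt(345) + 27)^(1/3))/24) + C3*exp(6^(1/3)*a*(4*6^(1/3)/(sqrt(345) + 27)^(1/3) + (sqrt(345) + 27)^(1/3))/24)*cos(2^(1/3)*3^(1/6)*a*(-3^(2/3)*(sqrt(345) + 27)^(1/3) + 12*2^(1/3)/(sqrt(345) + 27)^(1/3))/24) + C4*exp(-6^(1/3)*a*(4*6^(1/3)/(sqrt(345) + 27)^(1/3) + (sqrt(345) + 27)^(1/3))/12)


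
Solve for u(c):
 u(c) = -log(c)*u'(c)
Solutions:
 u(c) = C1*exp(-li(c))


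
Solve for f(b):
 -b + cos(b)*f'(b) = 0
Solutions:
 f(b) = C1 + Integral(b/cos(b), b)


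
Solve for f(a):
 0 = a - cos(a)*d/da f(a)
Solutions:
 f(a) = C1 + Integral(a/cos(a), a)


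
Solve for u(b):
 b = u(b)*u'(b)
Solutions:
 u(b) = -sqrt(C1 + b^2)
 u(b) = sqrt(C1 + b^2)


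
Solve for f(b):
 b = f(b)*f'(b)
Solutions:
 f(b) = -sqrt(C1 + b^2)
 f(b) = sqrt(C1 + b^2)


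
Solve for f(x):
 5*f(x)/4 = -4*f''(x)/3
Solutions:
 f(x) = C1*sin(sqrt(15)*x/4) + C2*cos(sqrt(15)*x/4)


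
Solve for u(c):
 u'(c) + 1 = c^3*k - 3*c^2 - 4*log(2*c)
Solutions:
 u(c) = C1 + c^4*k/4 - c^3 - 4*c*log(c) - c*log(16) + 3*c


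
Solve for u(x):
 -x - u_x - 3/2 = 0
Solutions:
 u(x) = C1 - x^2/2 - 3*x/2


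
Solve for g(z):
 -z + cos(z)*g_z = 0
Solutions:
 g(z) = C1 + Integral(z/cos(z), z)


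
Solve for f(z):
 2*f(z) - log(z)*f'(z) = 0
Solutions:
 f(z) = C1*exp(2*li(z))


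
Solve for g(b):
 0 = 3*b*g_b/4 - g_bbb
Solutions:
 g(b) = C1 + Integral(C2*airyai(6^(1/3)*b/2) + C3*airybi(6^(1/3)*b/2), b)


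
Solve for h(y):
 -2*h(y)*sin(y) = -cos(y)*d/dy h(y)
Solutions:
 h(y) = C1/cos(y)^2


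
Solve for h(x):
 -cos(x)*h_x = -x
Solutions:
 h(x) = C1 + Integral(x/cos(x), x)


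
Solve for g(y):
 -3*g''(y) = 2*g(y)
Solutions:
 g(y) = C1*sin(sqrt(6)*y/3) + C2*cos(sqrt(6)*y/3)


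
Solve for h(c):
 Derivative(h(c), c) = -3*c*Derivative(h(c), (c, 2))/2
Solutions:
 h(c) = C1 + C2*c^(1/3)


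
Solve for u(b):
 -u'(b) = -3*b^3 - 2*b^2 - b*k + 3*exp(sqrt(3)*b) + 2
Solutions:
 u(b) = C1 + 3*b^4/4 + 2*b^3/3 + b^2*k/2 - 2*b - sqrt(3)*exp(sqrt(3)*b)


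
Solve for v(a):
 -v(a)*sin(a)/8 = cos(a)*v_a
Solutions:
 v(a) = C1*cos(a)^(1/8)


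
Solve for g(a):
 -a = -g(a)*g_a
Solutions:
 g(a) = -sqrt(C1 + a^2)
 g(a) = sqrt(C1 + a^2)


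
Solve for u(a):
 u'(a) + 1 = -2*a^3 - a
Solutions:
 u(a) = C1 - a^4/2 - a^2/2 - a


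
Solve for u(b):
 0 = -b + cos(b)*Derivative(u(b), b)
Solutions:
 u(b) = C1 + Integral(b/cos(b), b)


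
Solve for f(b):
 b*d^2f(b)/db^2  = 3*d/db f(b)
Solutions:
 f(b) = C1 + C2*b^4


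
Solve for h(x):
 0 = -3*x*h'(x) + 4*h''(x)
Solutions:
 h(x) = C1 + C2*erfi(sqrt(6)*x/4)


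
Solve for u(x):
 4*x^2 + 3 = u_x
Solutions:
 u(x) = C1 + 4*x^3/3 + 3*x


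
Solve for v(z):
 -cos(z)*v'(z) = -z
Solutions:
 v(z) = C1 + Integral(z/cos(z), z)


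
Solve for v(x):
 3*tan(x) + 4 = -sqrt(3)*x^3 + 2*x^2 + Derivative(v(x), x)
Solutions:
 v(x) = C1 + sqrt(3)*x^4/4 - 2*x^3/3 + 4*x - 3*log(cos(x))


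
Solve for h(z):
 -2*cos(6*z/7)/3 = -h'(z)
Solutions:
 h(z) = C1 + 7*sin(6*z/7)/9


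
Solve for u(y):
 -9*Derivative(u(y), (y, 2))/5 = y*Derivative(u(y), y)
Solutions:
 u(y) = C1 + C2*erf(sqrt(10)*y/6)


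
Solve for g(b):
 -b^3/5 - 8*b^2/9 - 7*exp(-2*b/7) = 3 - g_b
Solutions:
 g(b) = C1 + b^4/20 + 8*b^3/27 + 3*b - 49*exp(-2*b/7)/2


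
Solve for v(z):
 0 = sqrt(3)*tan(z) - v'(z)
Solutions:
 v(z) = C1 - sqrt(3)*log(cos(z))


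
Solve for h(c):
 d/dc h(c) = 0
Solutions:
 h(c) = C1


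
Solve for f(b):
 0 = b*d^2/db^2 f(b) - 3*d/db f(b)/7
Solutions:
 f(b) = C1 + C2*b^(10/7)


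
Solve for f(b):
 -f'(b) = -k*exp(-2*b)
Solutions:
 f(b) = C1 - k*exp(-2*b)/2


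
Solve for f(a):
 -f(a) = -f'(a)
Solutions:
 f(a) = C1*exp(a)


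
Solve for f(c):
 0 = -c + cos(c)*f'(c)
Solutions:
 f(c) = C1 + Integral(c/cos(c), c)


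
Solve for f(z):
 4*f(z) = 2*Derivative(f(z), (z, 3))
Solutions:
 f(z) = C3*exp(2^(1/3)*z) + (C1*sin(2^(1/3)*sqrt(3)*z/2) + C2*cos(2^(1/3)*sqrt(3)*z/2))*exp(-2^(1/3)*z/2)


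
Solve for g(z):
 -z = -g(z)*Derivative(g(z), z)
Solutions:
 g(z) = -sqrt(C1 + z^2)
 g(z) = sqrt(C1 + z^2)


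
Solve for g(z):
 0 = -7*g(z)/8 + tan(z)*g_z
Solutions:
 g(z) = C1*sin(z)^(7/8)


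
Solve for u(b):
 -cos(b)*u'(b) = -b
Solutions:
 u(b) = C1 + Integral(b/cos(b), b)


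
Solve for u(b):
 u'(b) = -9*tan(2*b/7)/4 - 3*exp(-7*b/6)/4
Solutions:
 u(b) = C1 - 63*log(tan(2*b/7)^2 + 1)/16 + 9*exp(-7*b/6)/14


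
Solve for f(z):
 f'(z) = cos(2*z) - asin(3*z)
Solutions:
 f(z) = C1 - z*asin(3*z) - sqrt(1 - 9*z^2)/3 + sin(2*z)/2


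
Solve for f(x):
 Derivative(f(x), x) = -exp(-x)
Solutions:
 f(x) = C1 + exp(-x)


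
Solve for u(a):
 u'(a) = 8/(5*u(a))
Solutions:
 u(a) = -sqrt(C1 + 80*a)/5
 u(a) = sqrt(C1 + 80*a)/5


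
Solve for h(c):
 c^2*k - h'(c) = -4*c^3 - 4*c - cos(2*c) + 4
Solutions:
 h(c) = C1 + c^4 + c^3*k/3 + 2*c^2 - 4*c + sin(2*c)/2


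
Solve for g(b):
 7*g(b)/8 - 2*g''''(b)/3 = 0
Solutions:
 g(b) = C1*exp(-21^(1/4)*b/2) + C2*exp(21^(1/4)*b/2) + C3*sin(21^(1/4)*b/2) + C4*cos(21^(1/4)*b/2)


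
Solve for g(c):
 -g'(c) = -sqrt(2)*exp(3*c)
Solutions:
 g(c) = C1 + sqrt(2)*exp(3*c)/3


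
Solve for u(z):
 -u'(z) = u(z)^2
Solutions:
 u(z) = 1/(C1 + z)


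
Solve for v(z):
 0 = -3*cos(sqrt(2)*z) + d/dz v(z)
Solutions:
 v(z) = C1 + 3*sqrt(2)*sin(sqrt(2)*z)/2


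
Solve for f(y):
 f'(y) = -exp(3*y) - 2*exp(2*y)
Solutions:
 f(y) = C1 - exp(3*y)/3 - exp(2*y)


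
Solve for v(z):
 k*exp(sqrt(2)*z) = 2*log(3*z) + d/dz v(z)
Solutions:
 v(z) = C1 + sqrt(2)*k*exp(sqrt(2)*z)/2 - 2*z*log(z) + 2*z*(1 - log(3))


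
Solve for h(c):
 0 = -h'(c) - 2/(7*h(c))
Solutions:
 h(c) = -sqrt(C1 - 28*c)/7
 h(c) = sqrt(C1 - 28*c)/7


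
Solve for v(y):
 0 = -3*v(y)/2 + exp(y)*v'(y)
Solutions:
 v(y) = C1*exp(-3*exp(-y)/2)


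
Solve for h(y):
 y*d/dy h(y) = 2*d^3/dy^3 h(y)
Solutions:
 h(y) = C1 + Integral(C2*airyai(2^(2/3)*y/2) + C3*airybi(2^(2/3)*y/2), y)


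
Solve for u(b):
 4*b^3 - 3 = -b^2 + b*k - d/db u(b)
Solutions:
 u(b) = C1 - b^4 - b^3/3 + b^2*k/2 + 3*b


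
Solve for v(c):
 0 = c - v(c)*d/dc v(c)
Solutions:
 v(c) = -sqrt(C1 + c^2)
 v(c) = sqrt(C1 + c^2)


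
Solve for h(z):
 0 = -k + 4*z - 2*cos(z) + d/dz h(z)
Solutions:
 h(z) = C1 + k*z - 2*z^2 + 2*sin(z)


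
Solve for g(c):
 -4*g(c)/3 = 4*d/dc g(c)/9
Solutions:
 g(c) = C1*exp(-3*c)


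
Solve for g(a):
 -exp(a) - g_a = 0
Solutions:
 g(a) = C1 - exp(a)


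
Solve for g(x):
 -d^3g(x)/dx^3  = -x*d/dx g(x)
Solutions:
 g(x) = C1 + Integral(C2*airyai(x) + C3*airybi(x), x)


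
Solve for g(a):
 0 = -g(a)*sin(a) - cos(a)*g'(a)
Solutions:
 g(a) = C1*cos(a)


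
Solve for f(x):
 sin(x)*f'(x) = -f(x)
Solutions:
 f(x) = C1*sqrt(cos(x) + 1)/sqrt(cos(x) - 1)


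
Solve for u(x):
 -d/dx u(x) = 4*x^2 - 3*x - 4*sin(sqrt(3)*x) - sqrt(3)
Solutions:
 u(x) = C1 - 4*x^3/3 + 3*x^2/2 + sqrt(3)*x - 4*sqrt(3)*cos(sqrt(3)*x)/3


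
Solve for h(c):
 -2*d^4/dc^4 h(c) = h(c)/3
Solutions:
 h(c) = (C1*sin(2^(1/4)*3^(3/4)*c/6) + C2*cos(2^(1/4)*3^(3/4)*c/6))*exp(-2^(1/4)*3^(3/4)*c/6) + (C3*sin(2^(1/4)*3^(3/4)*c/6) + C4*cos(2^(1/4)*3^(3/4)*c/6))*exp(2^(1/4)*3^(3/4)*c/6)


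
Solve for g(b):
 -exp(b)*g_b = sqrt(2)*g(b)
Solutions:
 g(b) = C1*exp(sqrt(2)*exp(-b))


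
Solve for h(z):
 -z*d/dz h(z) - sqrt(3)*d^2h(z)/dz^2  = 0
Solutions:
 h(z) = C1 + C2*erf(sqrt(2)*3^(3/4)*z/6)


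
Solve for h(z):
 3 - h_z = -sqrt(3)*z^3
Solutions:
 h(z) = C1 + sqrt(3)*z^4/4 + 3*z


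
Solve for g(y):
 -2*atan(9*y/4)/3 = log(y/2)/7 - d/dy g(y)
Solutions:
 g(y) = C1 + y*log(y)/7 + 2*y*atan(9*y/4)/3 - y/7 - y*log(2)/7 - 4*log(81*y^2 + 16)/27


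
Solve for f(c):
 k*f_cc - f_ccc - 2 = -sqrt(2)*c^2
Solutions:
 f(c) = C1 + C2*c + C3*exp(c*k) - sqrt(2)*c^4/(12*k) - sqrt(2)*c^3/(3*k^2) + c^2*(1 - sqrt(2)/k^2)/k


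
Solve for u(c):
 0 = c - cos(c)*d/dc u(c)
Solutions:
 u(c) = C1 + Integral(c/cos(c), c)


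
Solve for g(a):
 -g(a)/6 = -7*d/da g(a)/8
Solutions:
 g(a) = C1*exp(4*a/21)


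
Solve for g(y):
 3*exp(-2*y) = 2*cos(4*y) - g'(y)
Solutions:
 g(y) = C1 + sin(4*y)/2 + 3*exp(-2*y)/2


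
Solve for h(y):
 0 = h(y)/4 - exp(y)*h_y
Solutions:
 h(y) = C1*exp(-exp(-y)/4)


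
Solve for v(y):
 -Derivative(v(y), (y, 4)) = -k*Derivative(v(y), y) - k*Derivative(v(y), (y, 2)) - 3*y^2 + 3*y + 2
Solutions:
 v(y) = C1 + C2*exp(2^(1/3)*y*(-2*k/((-3^(1/3) + 3^(5/6)*I)*(-9*k + sqrt(3)*sqrt(k^2*(27 - 4*k)))^(1/3)) + 6^(1/3)*(-9*k + sqrt(3)*sqrt(k^2*(27 - 4*k)))^(1/3)/12 - 2^(1/3)*3^(5/6)*I*(-9*k + sqrt(3)*sqrt(k^2*(27 - 4*k)))^(1/3)/12)) + C3*exp(2^(1/3)*y*(2*k/((3^(1/3) + 3^(5/6)*I)*(-9*k + sqrt(3)*sqrt(k^2*(27 - 4*k)))^(1/3)) + 6^(1/3)*(-9*k + sqrt(3)*sqrt(k^2*(27 - 4*k)))^(1/3)/12 + 2^(1/3)*3^(5/6)*I*(-9*k + sqrt(3)*sqrt(k^2*(27 - 4*k)))^(1/3)/12)) + C4*exp(-6^(1/3)*y*(2*3^(1/3)*k/(-9*k + sqrt(3)*sqrt(k^2*(27 - 4*k)))^(1/3) + 2^(1/3)*(-9*k + sqrt(3)*sqrt(k^2*(27 - 4*k)))^(1/3))/6) - y^3/k + 9*y^2/(2*k) - 7*y/k


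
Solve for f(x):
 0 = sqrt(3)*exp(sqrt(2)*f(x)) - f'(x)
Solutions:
 f(x) = sqrt(2)*(2*log(-1/(C1 + sqrt(3)*x)) - log(2))/4


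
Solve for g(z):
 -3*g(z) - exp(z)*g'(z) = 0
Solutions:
 g(z) = C1*exp(3*exp(-z))


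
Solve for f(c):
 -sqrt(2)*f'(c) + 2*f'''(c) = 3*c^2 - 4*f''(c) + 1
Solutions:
 f(c) = C1 + C2*exp(-c*(1 + sqrt(2)*sqrt(sqrt(2) + 2)/2)) + C3*exp(c*(-1 + sqrt(2)*sqrt(sqrt(2) + 2)/2)) - sqrt(2)*c^3/2 - 6*c^2 - 49*sqrt(2)*c/2 - 6*c


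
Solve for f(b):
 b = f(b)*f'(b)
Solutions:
 f(b) = -sqrt(C1 + b^2)
 f(b) = sqrt(C1 + b^2)


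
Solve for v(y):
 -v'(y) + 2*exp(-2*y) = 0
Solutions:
 v(y) = C1 - exp(-2*y)


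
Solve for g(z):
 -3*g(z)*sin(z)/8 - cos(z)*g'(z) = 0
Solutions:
 g(z) = C1*cos(z)^(3/8)


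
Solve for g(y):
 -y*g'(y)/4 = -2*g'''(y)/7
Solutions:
 g(y) = C1 + Integral(C2*airyai(7^(1/3)*y/2) + C3*airybi(7^(1/3)*y/2), y)


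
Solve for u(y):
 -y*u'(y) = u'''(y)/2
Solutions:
 u(y) = C1 + Integral(C2*airyai(-2^(1/3)*y) + C3*airybi(-2^(1/3)*y), y)


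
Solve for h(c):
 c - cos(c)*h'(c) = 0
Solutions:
 h(c) = C1 + Integral(c/cos(c), c)


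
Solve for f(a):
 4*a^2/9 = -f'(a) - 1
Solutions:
 f(a) = C1 - 4*a^3/27 - a


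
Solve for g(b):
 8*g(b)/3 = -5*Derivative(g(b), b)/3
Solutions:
 g(b) = C1*exp(-8*b/5)


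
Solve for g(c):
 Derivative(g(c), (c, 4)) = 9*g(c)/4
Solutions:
 g(c) = C1*exp(-sqrt(6)*c/2) + C2*exp(sqrt(6)*c/2) + C3*sin(sqrt(6)*c/2) + C4*cos(sqrt(6)*c/2)


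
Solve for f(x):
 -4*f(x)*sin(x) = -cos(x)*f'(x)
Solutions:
 f(x) = C1/cos(x)^4


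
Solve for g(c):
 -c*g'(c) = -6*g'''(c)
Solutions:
 g(c) = C1 + Integral(C2*airyai(6^(2/3)*c/6) + C3*airybi(6^(2/3)*c/6), c)


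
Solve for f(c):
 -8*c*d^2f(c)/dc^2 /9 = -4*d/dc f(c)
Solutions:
 f(c) = C1 + C2*c^(11/2)


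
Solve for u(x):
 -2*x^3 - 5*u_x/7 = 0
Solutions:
 u(x) = C1 - 7*x^4/10


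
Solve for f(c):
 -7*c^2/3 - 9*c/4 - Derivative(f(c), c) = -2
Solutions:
 f(c) = C1 - 7*c^3/9 - 9*c^2/8 + 2*c


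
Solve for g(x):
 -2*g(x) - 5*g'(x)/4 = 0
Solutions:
 g(x) = C1*exp(-8*x/5)


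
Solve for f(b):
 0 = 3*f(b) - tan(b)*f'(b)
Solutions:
 f(b) = C1*sin(b)^3


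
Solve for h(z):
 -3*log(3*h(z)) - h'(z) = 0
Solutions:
 Integral(1/(log(_y) + log(3)), (_y, h(z)))/3 = C1 - z


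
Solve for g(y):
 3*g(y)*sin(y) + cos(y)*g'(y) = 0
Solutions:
 g(y) = C1*cos(y)^3


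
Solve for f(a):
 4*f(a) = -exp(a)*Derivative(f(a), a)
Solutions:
 f(a) = C1*exp(4*exp(-a))


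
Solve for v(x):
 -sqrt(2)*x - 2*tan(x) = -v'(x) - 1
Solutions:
 v(x) = C1 + sqrt(2)*x^2/2 - x - 2*log(cos(x))


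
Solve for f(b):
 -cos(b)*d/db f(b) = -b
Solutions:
 f(b) = C1 + Integral(b/cos(b), b)


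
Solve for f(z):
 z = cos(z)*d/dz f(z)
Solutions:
 f(z) = C1 + Integral(z/cos(z), z)


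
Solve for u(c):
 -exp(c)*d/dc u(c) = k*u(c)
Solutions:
 u(c) = C1*exp(k*exp(-c))


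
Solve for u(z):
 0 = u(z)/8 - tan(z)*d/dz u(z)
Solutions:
 u(z) = C1*sin(z)^(1/8)


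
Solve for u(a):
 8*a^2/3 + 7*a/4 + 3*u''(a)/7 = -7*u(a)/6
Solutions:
 u(a) = C1*sin(7*sqrt(2)*a/6) + C2*cos(7*sqrt(2)*a/6) - 16*a^2/7 - 3*a/2 + 576/343


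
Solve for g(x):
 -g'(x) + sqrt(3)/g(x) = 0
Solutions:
 g(x) = -sqrt(C1 + 2*sqrt(3)*x)
 g(x) = sqrt(C1 + 2*sqrt(3)*x)


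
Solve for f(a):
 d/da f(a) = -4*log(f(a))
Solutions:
 li(f(a)) = C1 - 4*a


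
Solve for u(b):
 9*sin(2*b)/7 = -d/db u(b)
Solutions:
 u(b) = C1 + 9*cos(2*b)/14


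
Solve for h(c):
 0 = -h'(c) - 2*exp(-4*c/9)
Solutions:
 h(c) = C1 + 9*exp(-4*c/9)/2


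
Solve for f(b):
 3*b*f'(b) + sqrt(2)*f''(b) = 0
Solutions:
 f(b) = C1 + C2*erf(2^(1/4)*sqrt(3)*b/2)


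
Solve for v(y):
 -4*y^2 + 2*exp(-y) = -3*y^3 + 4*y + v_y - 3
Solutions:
 v(y) = C1 + 3*y^4/4 - 4*y^3/3 - 2*y^2 + 3*y - 2*exp(-y)


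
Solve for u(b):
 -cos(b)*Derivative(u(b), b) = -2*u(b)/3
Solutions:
 u(b) = C1*(sin(b) + 1)^(1/3)/(sin(b) - 1)^(1/3)


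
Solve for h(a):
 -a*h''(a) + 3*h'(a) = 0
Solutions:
 h(a) = C1 + C2*a^4


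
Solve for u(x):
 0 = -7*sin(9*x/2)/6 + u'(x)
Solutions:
 u(x) = C1 - 7*cos(9*x/2)/27


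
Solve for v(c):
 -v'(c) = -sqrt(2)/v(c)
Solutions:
 v(c) = -sqrt(C1 + 2*sqrt(2)*c)
 v(c) = sqrt(C1 + 2*sqrt(2)*c)


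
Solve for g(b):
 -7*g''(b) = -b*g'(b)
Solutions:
 g(b) = C1 + C2*erfi(sqrt(14)*b/14)


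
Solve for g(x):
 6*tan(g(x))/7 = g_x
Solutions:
 g(x) = pi - asin(C1*exp(6*x/7))
 g(x) = asin(C1*exp(6*x/7))


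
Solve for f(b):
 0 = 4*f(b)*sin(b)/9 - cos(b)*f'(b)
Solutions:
 f(b) = C1/cos(b)^(4/9)


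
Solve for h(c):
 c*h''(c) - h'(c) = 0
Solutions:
 h(c) = C1 + C2*c^2


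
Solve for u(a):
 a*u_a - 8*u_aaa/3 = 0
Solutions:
 u(a) = C1 + Integral(C2*airyai(3^(1/3)*a/2) + C3*airybi(3^(1/3)*a/2), a)


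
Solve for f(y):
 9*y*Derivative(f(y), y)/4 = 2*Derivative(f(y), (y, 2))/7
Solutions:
 f(y) = C1 + C2*erfi(3*sqrt(7)*y/4)


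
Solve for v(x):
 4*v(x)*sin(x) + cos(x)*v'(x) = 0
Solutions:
 v(x) = C1*cos(x)^4


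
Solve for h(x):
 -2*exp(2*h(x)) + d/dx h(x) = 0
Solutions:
 h(x) = log(-sqrt(-1/(C1 + 2*x))) - log(2)/2
 h(x) = log(-1/(C1 + 2*x))/2 - log(2)/2


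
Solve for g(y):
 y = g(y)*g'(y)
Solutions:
 g(y) = -sqrt(C1 + y^2)
 g(y) = sqrt(C1 + y^2)


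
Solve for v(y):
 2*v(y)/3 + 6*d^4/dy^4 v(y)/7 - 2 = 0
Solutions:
 v(y) = (C1*sin(sqrt(6)*7^(1/4)*y/6) + C2*cos(sqrt(6)*7^(1/4)*y/6))*exp(-sqrt(6)*7^(1/4)*y/6) + (C3*sin(sqrt(6)*7^(1/4)*y/6) + C4*cos(sqrt(6)*7^(1/4)*y/6))*exp(sqrt(6)*7^(1/4)*y/6) + 3


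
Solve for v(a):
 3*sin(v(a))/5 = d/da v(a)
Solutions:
 -3*a/5 + log(cos(v(a)) - 1)/2 - log(cos(v(a)) + 1)/2 = C1


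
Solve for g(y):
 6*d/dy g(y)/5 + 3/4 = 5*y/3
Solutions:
 g(y) = C1 + 25*y^2/36 - 5*y/8


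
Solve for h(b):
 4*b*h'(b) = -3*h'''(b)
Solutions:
 h(b) = C1 + Integral(C2*airyai(-6^(2/3)*b/3) + C3*airybi(-6^(2/3)*b/3), b)


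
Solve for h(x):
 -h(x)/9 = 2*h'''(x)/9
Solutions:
 h(x) = C3*exp(-2^(2/3)*x/2) + (C1*sin(2^(2/3)*sqrt(3)*x/4) + C2*cos(2^(2/3)*sqrt(3)*x/4))*exp(2^(2/3)*x/4)


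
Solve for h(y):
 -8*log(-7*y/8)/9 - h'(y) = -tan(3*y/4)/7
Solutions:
 h(y) = C1 - 8*y*log(-y)/9 - 8*y*log(7)/9 + 8*y/9 + 8*y*log(2)/3 - 4*log(cos(3*y/4))/21


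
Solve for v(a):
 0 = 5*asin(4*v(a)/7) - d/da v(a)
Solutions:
 Integral(1/asin(4*_y/7), (_y, v(a))) = C1 + 5*a


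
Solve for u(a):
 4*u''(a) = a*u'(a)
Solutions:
 u(a) = C1 + C2*erfi(sqrt(2)*a/4)


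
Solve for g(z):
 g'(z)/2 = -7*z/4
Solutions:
 g(z) = C1 - 7*z^2/4


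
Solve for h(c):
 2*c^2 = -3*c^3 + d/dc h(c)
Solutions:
 h(c) = C1 + 3*c^4/4 + 2*c^3/3


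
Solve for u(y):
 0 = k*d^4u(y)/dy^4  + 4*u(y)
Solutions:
 u(y) = C1*exp(-sqrt(2)*y*(-1/k)^(1/4)) + C2*exp(sqrt(2)*y*(-1/k)^(1/4)) + C3*exp(-sqrt(2)*I*y*(-1/k)^(1/4)) + C4*exp(sqrt(2)*I*y*(-1/k)^(1/4))


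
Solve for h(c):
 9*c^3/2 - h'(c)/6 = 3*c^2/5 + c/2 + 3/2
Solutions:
 h(c) = C1 + 27*c^4/4 - 6*c^3/5 - 3*c^2/2 - 9*c


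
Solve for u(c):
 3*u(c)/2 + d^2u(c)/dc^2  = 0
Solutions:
 u(c) = C1*sin(sqrt(6)*c/2) + C2*cos(sqrt(6)*c/2)


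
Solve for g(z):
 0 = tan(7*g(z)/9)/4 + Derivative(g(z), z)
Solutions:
 g(z) = -9*asin(C1*exp(-7*z/36))/7 + 9*pi/7
 g(z) = 9*asin(C1*exp(-7*z/36))/7


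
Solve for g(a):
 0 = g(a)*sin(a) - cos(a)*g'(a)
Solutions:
 g(a) = C1/cos(a)


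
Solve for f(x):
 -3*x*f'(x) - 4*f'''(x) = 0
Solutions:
 f(x) = C1 + Integral(C2*airyai(-6^(1/3)*x/2) + C3*airybi(-6^(1/3)*x/2), x)


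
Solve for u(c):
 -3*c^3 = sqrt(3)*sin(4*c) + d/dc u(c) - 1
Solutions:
 u(c) = C1 - 3*c^4/4 + c + sqrt(3)*cos(4*c)/4


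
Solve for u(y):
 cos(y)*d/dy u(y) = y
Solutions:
 u(y) = C1 + Integral(y/cos(y), y)


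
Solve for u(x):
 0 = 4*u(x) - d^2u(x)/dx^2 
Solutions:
 u(x) = C1*exp(-2*x) + C2*exp(2*x)


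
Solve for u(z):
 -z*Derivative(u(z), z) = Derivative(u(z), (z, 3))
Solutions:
 u(z) = C1 + Integral(C2*airyai(-z) + C3*airybi(-z), z)


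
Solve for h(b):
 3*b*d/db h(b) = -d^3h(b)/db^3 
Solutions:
 h(b) = C1 + Integral(C2*airyai(-3^(1/3)*b) + C3*airybi(-3^(1/3)*b), b)


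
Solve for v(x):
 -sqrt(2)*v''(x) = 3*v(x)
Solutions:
 v(x) = C1*sin(2^(3/4)*sqrt(3)*x/2) + C2*cos(2^(3/4)*sqrt(3)*x/2)


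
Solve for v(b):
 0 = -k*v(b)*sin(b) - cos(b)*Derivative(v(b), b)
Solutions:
 v(b) = C1*exp(k*log(cos(b)))


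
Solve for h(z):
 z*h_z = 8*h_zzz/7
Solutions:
 h(z) = C1 + Integral(C2*airyai(7^(1/3)*z/2) + C3*airybi(7^(1/3)*z/2), z)


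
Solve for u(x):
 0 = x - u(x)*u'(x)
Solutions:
 u(x) = -sqrt(C1 + x^2)
 u(x) = sqrt(C1 + x^2)


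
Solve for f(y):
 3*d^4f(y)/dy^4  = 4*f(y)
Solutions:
 f(y) = C1*exp(-sqrt(2)*3^(3/4)*y/3) + C2*exp(sqrt(2)*3^(3/4)*y/3) + C3*sin(sqrt(2)*3^(3/4)*y/3) + C4*cos(sqrt(2)*3^(3/4)*y/3)


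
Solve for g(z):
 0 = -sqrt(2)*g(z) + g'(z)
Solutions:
 g(z) = C1*exp(sqrt(2)*z)


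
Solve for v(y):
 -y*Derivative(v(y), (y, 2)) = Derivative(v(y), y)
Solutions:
 v(y) = C1 + C2*log(y)


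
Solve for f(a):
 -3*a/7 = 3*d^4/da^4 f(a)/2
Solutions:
 f(a) = C1 + C2*a + C3*a^2 + C4*a^3 - a^5/420


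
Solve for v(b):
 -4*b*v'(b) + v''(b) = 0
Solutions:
 v(b) = C1 + C2*erfi(sqrt(2)*b)


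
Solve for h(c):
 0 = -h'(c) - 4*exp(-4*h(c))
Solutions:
 h(c) = log(-I*(C1 - 16*c)^(1/4))
 h(c) = log(I*(C1 - 16*c)^(1/4))
 h(c) = log(-(C1 - 16*c)^(1/4))
 h(c) = log(C1 - 16*c)/4


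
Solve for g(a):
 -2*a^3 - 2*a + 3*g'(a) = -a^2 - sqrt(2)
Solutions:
 g(a) = C1 + a^4/6 - a^3/9 + a^2/3 - sqrt(2)*a/3


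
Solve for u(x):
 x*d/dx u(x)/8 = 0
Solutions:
 u(x) = C1


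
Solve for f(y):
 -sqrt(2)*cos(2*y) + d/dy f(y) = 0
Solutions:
 f(y) = C1 + sqrt(2)*sin(2*y)/2


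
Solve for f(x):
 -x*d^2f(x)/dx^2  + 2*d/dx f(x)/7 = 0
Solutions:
 f(x) = C1 + C2*x^(9/7)


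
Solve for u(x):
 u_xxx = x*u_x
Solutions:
 u(x) = C1 + Integral(C2*airyai(x) + C3*airybi(x), x)


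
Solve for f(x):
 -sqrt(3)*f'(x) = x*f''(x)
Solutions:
 f(x) = C1 + C2*x^(1 - sqrt(3))


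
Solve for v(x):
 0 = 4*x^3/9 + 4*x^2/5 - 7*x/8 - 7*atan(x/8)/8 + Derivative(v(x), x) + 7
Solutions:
 v(x) = C1 - x^4/9 - 4*x^3/15 + 7*x^2/16 + 7*x*atan(x/8)/8 - 7*x - 7*log(x^2 + 64)/2


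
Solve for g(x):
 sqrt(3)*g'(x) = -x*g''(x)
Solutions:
 g(x) = C1 + C2*x^(1 - sqrt(3))


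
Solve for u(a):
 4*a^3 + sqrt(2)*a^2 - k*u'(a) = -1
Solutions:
 u(a) = C1 + a^4/k + sqrt(2)*a^3/(3*k) + a/k


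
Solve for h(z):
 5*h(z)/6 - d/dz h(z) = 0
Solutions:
 h(z) = C1*exp(5*z/6)


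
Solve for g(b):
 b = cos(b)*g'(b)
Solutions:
 g(b) = C1 + Integral(b/cos(b), b)


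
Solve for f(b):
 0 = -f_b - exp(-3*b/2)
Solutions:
 f(b) = C1 + 2*exp(-3*b/2)/3


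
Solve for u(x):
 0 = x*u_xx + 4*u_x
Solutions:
 u(x) = C1 + C2/x^3


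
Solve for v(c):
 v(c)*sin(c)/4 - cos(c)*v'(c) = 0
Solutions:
 v(c) = C1/cos(c)^(1/4)


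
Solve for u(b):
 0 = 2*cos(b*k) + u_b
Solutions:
 u(b) = C1 - 2*sin(b*k)/k


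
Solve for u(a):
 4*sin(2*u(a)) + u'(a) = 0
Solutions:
 u(a) = pi - acos((-C1 - exp(16*a))/(C1 - exp(16*a)))/2
 u(a) = acos((-C1 - exp(16*a))/(C1 - exp(16*a)))/2


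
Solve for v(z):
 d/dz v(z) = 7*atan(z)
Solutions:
 v(z) = C1 + 7*z*atan(z) - 7*log(z^2 + 1)/2


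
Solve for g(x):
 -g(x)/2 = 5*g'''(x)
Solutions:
 g(x) = C3*exp(-10^(2/3)*x/10) + (C1*sin(10^(2/3)*sqrt(3)*x/20) + C2*cos(10^(2/3)*sqrt(3)*x/20))*exp(10^(2/3)*x/20)


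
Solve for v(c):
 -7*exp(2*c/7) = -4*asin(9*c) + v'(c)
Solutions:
 v(c) = C1 + 4*c*asin(9*c) + 4*sqrt(1 - 81*c^2)/9 - 49*exp(2*c/7)/2


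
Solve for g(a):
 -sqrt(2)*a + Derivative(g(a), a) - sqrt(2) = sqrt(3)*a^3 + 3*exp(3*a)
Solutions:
 g(a) = C1 + sqrt(3)*a^4/4 + sqrt(2)*a^2/2 + sqrt(2)*a + exp(3*a)


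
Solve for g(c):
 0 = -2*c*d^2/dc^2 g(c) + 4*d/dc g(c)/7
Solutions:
 g(c) = C1 + C2*c^(9/7)


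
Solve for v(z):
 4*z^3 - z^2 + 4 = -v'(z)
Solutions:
 v(z) = C1 - z^4 + z^3/3 - 4*z


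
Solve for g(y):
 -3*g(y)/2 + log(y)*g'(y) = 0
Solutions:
 g(y) = C1*exp(3*li(y)/2)


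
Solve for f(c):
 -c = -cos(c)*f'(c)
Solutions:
 f(c) = C1 + Integral(c/cos(c), c)


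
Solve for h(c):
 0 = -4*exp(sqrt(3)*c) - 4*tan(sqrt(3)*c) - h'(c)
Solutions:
 h(c) = C1 - 4*sqrt(3)*exp(sqrt(3)*c)/3 + 4*sqrt(3)*log(cos(sqrt(3)*c))/3


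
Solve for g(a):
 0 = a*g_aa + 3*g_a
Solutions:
 g(a) = C1 + C2/a^2


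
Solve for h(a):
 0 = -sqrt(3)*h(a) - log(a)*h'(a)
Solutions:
 h(a) = C1*exp(-sqrt(3)*li(a))


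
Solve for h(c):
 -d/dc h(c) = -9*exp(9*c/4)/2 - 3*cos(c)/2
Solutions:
 h(c) = C1 + 2*exp(9*c/4) + 3*sin(c)/2


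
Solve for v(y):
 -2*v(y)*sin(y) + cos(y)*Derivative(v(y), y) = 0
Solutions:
 v(y) = C1/cos(y)^2


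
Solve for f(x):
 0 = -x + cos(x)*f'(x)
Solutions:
 f(x) = C1 + Integral(x/cos(x), x)


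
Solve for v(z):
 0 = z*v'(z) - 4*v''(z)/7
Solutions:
 v(z) = C1 + C2*erfi(sqrt(14)*z/4)


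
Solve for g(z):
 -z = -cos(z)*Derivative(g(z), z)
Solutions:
 g(z) = C1 + Integral(z/cos(z), z)


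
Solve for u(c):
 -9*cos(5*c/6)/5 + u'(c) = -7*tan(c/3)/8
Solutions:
 u(c) = C1 + 21*log(cos(c/3))/8 + 54*sin(5*c/6)/25


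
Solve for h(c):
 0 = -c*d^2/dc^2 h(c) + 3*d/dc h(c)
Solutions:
 h(c) = C1 + C2*c^4


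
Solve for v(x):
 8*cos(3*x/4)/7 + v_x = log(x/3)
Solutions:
 v(x) = C1 + x*log(x) - x*log(3) - x - 32*sin(3*x/4)/21


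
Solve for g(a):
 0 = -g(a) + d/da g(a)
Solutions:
 g(a) = C1*exp(a)


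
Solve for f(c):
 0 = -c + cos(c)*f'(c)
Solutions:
 f(c) = C1 + Integral(c/cos(c), c)


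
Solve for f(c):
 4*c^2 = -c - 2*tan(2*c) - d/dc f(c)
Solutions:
 f(c) = C1 - 4*c^3/3 - c^2/2 + log(cos(2*c))


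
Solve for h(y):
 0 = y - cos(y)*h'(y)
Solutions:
 h(y) = C1 + Integral(y/cos(y), y)


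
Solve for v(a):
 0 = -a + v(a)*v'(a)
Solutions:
 v(a) = -sqrt(C1 + a^2)
 v(a) = sqrt(C1 + a^2)
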